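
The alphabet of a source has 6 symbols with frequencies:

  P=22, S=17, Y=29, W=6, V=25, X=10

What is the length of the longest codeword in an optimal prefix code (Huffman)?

4

Merge the two lowest-weight nodes at each step:
W(6) + X(10) → 16
16 + S(17) → 33
P(22) + V(25) → 47
Y(29) + 33 → 62
47 + 62 → 109
The rarest symbols sit at the bottom; the longest codeword is 4 bits.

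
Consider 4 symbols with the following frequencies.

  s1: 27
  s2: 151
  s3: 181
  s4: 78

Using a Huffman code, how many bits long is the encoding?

798

Merge the two smallest weights repeatedly:
merge s1(27) and s4(78): 105
merge 105 and s2(151): 256
merge s3(181) and 256: 437
The encoded length is the sum of every internal node's weight: 105 + 256 + 437 = 798 bits.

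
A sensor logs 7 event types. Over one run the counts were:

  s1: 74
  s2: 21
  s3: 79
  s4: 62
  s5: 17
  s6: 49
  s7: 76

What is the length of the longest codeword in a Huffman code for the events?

4

Merge the two lowest-weight nodes at each step:
s5(17) + s2(21) → 38
38 + s6(49) → 87
s4(62) + s1(74) → 136
s7(76) + s3(79) → 155
87 + 136 → 223
155 + 223 → 378
The rarest symbols sit at the bottom; the longest codeword is 4 bits.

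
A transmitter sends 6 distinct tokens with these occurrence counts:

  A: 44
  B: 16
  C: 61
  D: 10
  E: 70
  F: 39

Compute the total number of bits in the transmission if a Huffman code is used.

571

Greedily combine the two least-frequent nodes:
D(10) + B(16) → 26
26 + F(39) → 65
A(44) + C(61) → 105
65 + E(70) → 135
105 + 135 → 240
The encoded length is the sum of every internal node's weight: 26 + 65 + 105 + 135 + 240 = 571 bits.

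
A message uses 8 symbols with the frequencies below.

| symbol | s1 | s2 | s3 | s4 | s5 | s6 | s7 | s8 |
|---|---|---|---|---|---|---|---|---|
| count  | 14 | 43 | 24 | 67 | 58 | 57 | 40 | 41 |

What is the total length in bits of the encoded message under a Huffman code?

1003

Merge the two smallest weights repeatedly:
merge s1(14) and s3(24): 38
merge 38 and s7(40): 78
merge s8(41) and s2(43): 84
merge s6(57) and s5(58): 115
merge s4(67) and 78: 145
merge 84 and 115: 199
merge 145 and 199: 344
Total encoded bits = sum of merged weights = 38 + 78 + 84 + 115 + 145 + 199 + 344 = 1003.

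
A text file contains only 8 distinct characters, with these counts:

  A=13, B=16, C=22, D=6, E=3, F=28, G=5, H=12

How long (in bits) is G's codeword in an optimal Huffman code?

5

Huffman merges, smallest pair first:
combine E(3), G(5) → 8
combine D(6), 8 → 14
combine H(12), A(13) → 25
combine 14, B(16) → 30
combine C(22), 25 → 47
combine F(28), 30 → 58
combine 47, 58 → 105
G's leaf is at depth 5, giving a 5-bit codeword.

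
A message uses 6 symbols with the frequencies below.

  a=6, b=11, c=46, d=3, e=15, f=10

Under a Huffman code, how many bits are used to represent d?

Repeatedly merge the two smallest:
combine d(3), a(6) → 9
combine 9, f(10) → 19
combine b(11), e(15) → 26
combine 19, 26 → 45
combine 45, c(46) → 91
d's leaf is at depth 4, giving a 4-bit codeword.

4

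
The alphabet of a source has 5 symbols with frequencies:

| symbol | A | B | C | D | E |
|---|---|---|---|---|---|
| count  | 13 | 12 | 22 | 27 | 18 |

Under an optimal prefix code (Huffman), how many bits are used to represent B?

Repeatedly merge the two smallest:
B(12) + A(13) → 25
E(18) + C(22) → 40
25 + D(27) → 52
40 + 52 → 92
B sits 3 levels below the root, so its codeword is 3 bits.

3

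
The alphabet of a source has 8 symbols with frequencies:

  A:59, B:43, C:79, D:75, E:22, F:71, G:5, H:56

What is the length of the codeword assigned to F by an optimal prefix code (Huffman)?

3

Huffman merges, smallest pair first:
combine G(5), E(22) → 27
combine 27, B(43) → 70
combine H(56), A(59) → 115
combine 70, F(71) → 141
combine D(75), C(79) → 154
combine 115, 141 → 256
combine 154, 256 → 410
F's leaf is at depth 3, giving a 3-bit codeword.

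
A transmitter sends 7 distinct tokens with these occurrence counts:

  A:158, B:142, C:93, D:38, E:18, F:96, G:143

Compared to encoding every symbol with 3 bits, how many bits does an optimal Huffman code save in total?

Fixed-length: 3 bits × 688 symbols = 2064 bits.
Huffman merges:
merge E(18) and D(38): 56
merge 56 and C(93): 149
merge F(96) and B(142): 238
merge G(143) and 149: 292
merge A(158) and 238: 396
merge 292 and 396: 688
Huffman total = 56 + 149 + 238 + 292 + 396 + 688 = 1819 bits.
Saving = 2064 − 1819 = 245 bits.

245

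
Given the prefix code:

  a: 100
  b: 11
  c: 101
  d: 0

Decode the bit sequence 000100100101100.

dddaaca

Read left to right; each codeword is recognised as soon as it completes (prefix code):
  0→d | 0→d | 0→d | 100→a | 100→a | 101→c | 100→a
Decoded message: dddaaca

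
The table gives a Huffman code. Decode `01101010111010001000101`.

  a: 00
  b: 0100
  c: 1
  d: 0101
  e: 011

edecbbd

Read left to right; each codeword is recognised as soon as it completes (prefix code):
  011→e | 0101→d | 011→e | 1→c | 0100→b | 0100→b | 0101→d
Decoded message: edecbbd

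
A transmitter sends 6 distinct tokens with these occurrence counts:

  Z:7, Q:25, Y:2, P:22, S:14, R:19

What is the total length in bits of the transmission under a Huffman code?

Build the Huffman tree bottom-up:
merge Y(2) and Z(7): 9
merge 9 and S(14): 23
merge R(19) and P(22): 41
merge 23 and Q(25): 48
merge 41 and 48: 89
Each symbol's bit-cost is frequency × depth; summing gives 210 bits (equivalently 9 + 23 + 41 + 48 + 89).

210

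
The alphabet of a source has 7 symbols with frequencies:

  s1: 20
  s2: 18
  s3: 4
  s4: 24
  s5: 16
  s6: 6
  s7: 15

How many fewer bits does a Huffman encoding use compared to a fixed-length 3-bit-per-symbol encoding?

Fixed-length: 3 bits × 103 symbols = 309 bits.
Huffman merges:
s3(4) + s6(6) → 10
10 + s7(15) → 25
s5(16) + s2(18) → 34
s1(20) + s4(24) → 44
25 + 34 → 59
44 + 59 → 103
Huffman total = 10 + 25 + 34 + 44 + 59 + 103 = 275 bits.
Saving = 309 − 275 = 34 bits.

34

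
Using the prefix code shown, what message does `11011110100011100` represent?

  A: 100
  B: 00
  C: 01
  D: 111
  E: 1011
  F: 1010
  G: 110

Read left to right; each codeword is recognised as soon as it completes (prefix code):
  110→G | 111→D | 1010→F | 00→B | 111→D | 00→B
Decoded message: GDFBDB

GDFBDB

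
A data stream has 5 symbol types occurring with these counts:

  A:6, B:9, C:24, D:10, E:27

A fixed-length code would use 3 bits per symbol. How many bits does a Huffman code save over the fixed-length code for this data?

Fixed-length: 3 bits × 76 symbols = 228 bits.
Huffman merges:
combine A(6), B(9) → 15
combine D(10), 15 → 25
combine C(24), 25 → 49
combine E(27), 49 → 76
Huffman total = 15 + 25 + 49 + 76 = 165 bits.
Saving = 228 − 165 = 63 bits.

63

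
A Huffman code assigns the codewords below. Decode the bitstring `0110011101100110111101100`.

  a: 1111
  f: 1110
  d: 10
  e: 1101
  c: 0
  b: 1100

Read left to right; each codeword is recognised as soon as it completes (prefix code):
  0→c | 1100→b | 1110→f | 1100→b | 1101→e | 1110→f | 1100→b
Decoded message: cbfbefb

cbfbefb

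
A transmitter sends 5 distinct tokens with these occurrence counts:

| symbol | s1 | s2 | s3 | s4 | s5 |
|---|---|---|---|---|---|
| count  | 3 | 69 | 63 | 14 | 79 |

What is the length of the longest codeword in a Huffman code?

3

Merge the two lowest-weight nodes at each step:
merge s1(3) and s4(14): 17
merge 17 and s3(63): 80
merge s2(69) and s5(79): 148
merge 80 and 148: 228
The rarest symbols sit at the bottom; the longest codeword is 3 bits.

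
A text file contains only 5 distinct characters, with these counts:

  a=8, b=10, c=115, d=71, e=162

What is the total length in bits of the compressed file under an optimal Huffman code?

677

Merge the two smallest weights repeatedly:
a(8) + b(10) → 18
18 + d(71) → 89
89 + c(115) → 204
e(162) + 204 → 366
Each symbol's bit-cost is frequency × depth; summing gives 677 bits (equivalently 18 + 89 + 204 + 366).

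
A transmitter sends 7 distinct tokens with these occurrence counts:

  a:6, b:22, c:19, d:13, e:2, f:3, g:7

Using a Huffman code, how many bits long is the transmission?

Merge the two smallest weights repeatedly:
combine e(2), f(3) → 5
combine 5, a(6) → 11
combine g(7), 11 → 18
combine d(13), 18 → 31
combine c(19), b(22) → 41
combine 31, 41 → 72
Each symbol's bit-cost is frequency × depth; summing gives 178 bits (equivalently 5 + 11 + 18 + 31 + 41 + 72).

178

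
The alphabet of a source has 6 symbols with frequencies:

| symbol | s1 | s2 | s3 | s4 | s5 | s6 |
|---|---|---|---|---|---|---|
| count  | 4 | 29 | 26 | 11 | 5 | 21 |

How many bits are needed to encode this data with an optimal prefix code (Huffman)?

221

Greedily combine the two least-frequent nodes:
merge s1(4) and s5(5): 9
merge 9 and s4(11): 20
merge 20 and s6(21): 41
merge s3(26) and s2(29): 55
merge 41 and 55: 96
Total encoded bits = sum of merged weights = 9 + 20 + 41 + 55 + 96 = 221.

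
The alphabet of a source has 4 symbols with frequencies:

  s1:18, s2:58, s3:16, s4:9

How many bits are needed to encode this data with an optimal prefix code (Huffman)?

169

Greedily combine the two least-frequent nodes:
s4(9) + s3(16) → 25
s1(18) + 25 → 43
43 + s2(58) → 101
The encoded length is the sum of every internal node's weight: 25 + 43 + 101 = 169 bits.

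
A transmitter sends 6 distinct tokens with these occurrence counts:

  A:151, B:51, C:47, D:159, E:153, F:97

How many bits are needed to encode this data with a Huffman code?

1609

Merge the two smallest weights repeatedly:
C(47) + B(51) → 98
F(97) + 98 → 195
A(151) + E(153) → 304
D(159) + 195 → 354
304 + 354 → 658
Each symbol's bit-cost is frequency × depth; summing gives 1609 bits (equivalently 98 + 195 + 304 + 354 + 658).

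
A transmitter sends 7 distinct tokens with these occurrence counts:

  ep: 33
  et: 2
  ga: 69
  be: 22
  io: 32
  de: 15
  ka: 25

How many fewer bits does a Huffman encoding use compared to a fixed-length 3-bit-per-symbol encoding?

Fixed-length: 3 bits × 198 symbols = 594 bits.
Huffman merges:
combine et(2), de(15) → 17
combine 17, be(22) → 39
combine ka(25), io(32) → 57
combine ep(33), 39 → 72
combine 57, ga(69) → 126
combine 72, 126 → 198
Huffman total = 17 + 39 + 57 + 72 + 126 + 198 = 509 bits.
Saving = 594 − 509 = 85 bits.

85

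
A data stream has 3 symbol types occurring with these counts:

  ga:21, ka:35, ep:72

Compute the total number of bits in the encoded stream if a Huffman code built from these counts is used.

Merge the two smallest weights repeatedly:
combine ga(21), ka(35) → 56
combine 56, ep(72) → 128
The encoded length is the sum of every internal node's weight: 56 + 128 = 184 bits.

184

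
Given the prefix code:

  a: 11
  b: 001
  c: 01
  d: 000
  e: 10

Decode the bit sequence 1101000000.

Read left to right; each codeword is recognised as soon as it completes (prefix code):
  11→a | 01→c | 000→d | 000→d
Decoded message: acdd

acdd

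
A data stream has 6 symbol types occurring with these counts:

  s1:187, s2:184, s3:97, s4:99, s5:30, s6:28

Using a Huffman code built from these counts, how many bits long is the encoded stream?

1463

Merge the two smallest weights repeatedly:
s6(28) + s5(30) → 58
58 + s3(97) → 155
s4(99) + 155 → 254
s2(184) + s1(187) → 371
254 + 371 → 625
The encoded length is the sum of every internal node's weight: 58 + 155 + 254 + 371 + 625 = 1463 bits.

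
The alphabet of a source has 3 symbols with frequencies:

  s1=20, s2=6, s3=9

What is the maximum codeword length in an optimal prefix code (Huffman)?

Merge the two lowest-weight nodes at each step:
combine s2(6), s3(9) → 15
combine 15, s1(20) → 35
The rarest symbols sit at the bottom; the longest codeword is 2 bits.

2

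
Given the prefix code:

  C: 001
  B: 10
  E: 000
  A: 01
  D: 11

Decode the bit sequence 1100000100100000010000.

DECCEEBE

Read left to right; each codeword is recognised as soon as it completes (prefix code):
  11→D | 000→E | 001→C | 001→C | 000→E | 000→E | 10→B | 000→E
Decoded message: DECCEEBE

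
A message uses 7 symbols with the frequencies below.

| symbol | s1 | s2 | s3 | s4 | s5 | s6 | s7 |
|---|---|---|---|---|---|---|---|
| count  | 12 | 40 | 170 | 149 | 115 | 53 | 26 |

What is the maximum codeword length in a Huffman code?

Merge the two lowest-weight nodes at each step:
merge s1(12) and s7(26): 38
merge 38 and s2(40): 78
merge s6(53) and 78: 131
merge s5(115) and 131: 246
merge s4(149) and s3(170): 319
merge 246 and 319: 565
The rarest symbols sit at the bottom; the longest codeword is 5 bits.

5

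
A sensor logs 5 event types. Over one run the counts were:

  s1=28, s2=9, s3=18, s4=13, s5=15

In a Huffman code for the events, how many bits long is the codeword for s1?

2

Huffman merges, smallest pair first:
s2(9) + s4(13) → 22
s5(15) + s3(18) → 33
22 + s1(28) → 50
33 + 50 → 83
The subtree containing s1 is merged 2 times, so code length = 2.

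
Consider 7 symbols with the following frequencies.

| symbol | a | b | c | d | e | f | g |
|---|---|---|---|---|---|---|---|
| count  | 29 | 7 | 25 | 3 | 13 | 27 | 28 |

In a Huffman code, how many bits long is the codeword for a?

2

Build the tree from the bottom:
merge d(3) and b(7): 10
merge 10 and e(13): 23
merge 23 and c(25): 48
merge f(27) and g(28): 55
merge a(29) and 48: 77
merge 55 and 77: 132
The subtree containing a is merged 2 times, so code length = 2.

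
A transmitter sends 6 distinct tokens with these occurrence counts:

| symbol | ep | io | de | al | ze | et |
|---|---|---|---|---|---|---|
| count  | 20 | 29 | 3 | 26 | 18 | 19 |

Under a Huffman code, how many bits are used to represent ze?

Huffman merges, smallest pair first:
de(3) + ze(18) → 21
et(19) + ep(20) → 39
21 + al(26) → 47
io(29) + 39 → 68
47 + 68 → 115
ze sits 3 levels below the root, so its codeword is 3 bits.

3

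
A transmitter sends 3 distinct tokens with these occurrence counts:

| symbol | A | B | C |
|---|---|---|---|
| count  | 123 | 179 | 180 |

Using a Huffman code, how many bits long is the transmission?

Build the Huffman tree bottom-up:
A(123) + B(179) → 302
C(180) + 302 → 482
Total encoded bits = sum of merged weights = 302 + 482 = 784.

784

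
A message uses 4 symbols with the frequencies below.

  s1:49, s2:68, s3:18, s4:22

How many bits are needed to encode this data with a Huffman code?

Build the Huffman tree bottom-up:
merge s3(18) and s4(22): 40
merge 40 and s1(49): 89
merge s2(68) and 89: 157
The encoded length is the sum of every internal node's weight: 40 + 89 + 157 = 286 bits.

286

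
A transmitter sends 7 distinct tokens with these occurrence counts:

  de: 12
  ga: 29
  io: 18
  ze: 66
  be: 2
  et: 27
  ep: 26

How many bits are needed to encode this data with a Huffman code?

454

Greedily combine the two least-frequent nodes:
combine be(2), de(12) → 14
combine 14, io(18) → 32
combine ep(26), et(27) → 53
combine ga(29), 32 → 61
combine 53, 61 → 114
combine ze(66), 114 → 180
Each symbol's bit-cost is frequency × depth; summing gives 454 bits (equivalently 14 + 32 + 53 + 61 + 114 + 180).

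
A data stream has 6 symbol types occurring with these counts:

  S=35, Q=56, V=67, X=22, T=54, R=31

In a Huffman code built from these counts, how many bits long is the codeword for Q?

Build the tree from the bottom:
combine X(22), R(31) → 53
combine S(35), 53 → 88
combine T(54), Q(56) → 110
combine V(67), 88 → 155
combine 110, 155 → 265
The subtree containing Q is merged 2 times, so code length = 2.

2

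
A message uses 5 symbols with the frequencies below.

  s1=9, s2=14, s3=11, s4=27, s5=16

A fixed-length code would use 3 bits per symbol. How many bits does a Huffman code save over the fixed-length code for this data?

Fixed-length: 3 bits × 77 symbols = 231 bits.
Huffman merges:
combine s1(9), s3(11) → 20
combine s2(14), s5(16) → 30
combine 20, s4(27) → 47
combine 30, 47 → 77
Huffman total = 20 + 30 + 47 + 77 = 174 bits.
Saving = 231 − 174 = 57 bits.

57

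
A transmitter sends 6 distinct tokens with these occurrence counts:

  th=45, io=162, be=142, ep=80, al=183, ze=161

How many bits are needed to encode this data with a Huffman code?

Build the Huffman tree bottom-up:
th(45) + ep(80) → 125
125 + be(142) → 267
ze(161) + io(162) → 323
al(183) + 267 → 450
323 + 450 → 773
Total encoded bits = sum of merged weights = 125 + 267 + 323 + 450 + 773 = 1938.

1938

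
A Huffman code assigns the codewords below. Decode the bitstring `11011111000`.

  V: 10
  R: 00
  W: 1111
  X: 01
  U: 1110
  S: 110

Read left to right; each codeword is recognised as soon as it completes (prefix code):
  110→S | 1111→W | 10→V | 00→R
Decoded message: SWVR

SWVR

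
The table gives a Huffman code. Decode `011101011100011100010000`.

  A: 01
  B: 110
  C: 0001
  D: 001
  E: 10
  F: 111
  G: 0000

ABEFCBDG

Read left to right; each codeword is recognised as soon as it completes (prefix code):
  01→A | 110→B | 10→E | 111→F | 0001→C | 110→B | 001→D | 0000→G
Decoded message: ABEFCBDG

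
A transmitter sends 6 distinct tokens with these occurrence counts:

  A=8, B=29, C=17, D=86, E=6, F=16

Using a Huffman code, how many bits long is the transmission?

Merge the two smallest weights repeatedly:
merge E(6) and A(8): 14
merge 14 and F(16): 30
merge C(17) and B(29): 46
merge 30 and 46: 76
merge 76 and D(86): 162
Each symbol's bit-cost is frequency × depth; summing gives 328 bits (equivalently 14 + 30 + 46 + 76 + 162).

328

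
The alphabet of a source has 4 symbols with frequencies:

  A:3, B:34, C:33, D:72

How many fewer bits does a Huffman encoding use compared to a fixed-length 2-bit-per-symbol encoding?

Fixed-length: 2 bits × 142 symbols = 284 bits.
Huffman merges:
combine A(3), C(33) → 36
combine B(34), 36 → 70
combine 70, D(72) → 142
Huffman total = 36 + 70 + 142 = 248 bits.
Saving = 284 − 248 = 36 bits.

36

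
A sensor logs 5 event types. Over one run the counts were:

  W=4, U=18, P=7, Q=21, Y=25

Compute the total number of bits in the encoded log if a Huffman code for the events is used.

161

Build the Huffman tree bottom-up:
merge W(4) and P(7): 11
merge 11 and U(18): 29
merge Q(21) and Y(25): 46
merge 29 and 46: 75
Each symbol's bit-cost is frequency × depth; summing gives 161 bits (equivalently 11 + 29 + 46 + 75).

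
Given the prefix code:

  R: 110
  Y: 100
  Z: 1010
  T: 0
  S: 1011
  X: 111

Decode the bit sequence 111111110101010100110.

XXRZZTR

Read left to right; each codeword is recognised as soon as it completes (prefix code):
  111→X | 111→X | 110→R | 1010→Z | 1010→Z | 0→T | 110→R
Decoded message: XXRZZTR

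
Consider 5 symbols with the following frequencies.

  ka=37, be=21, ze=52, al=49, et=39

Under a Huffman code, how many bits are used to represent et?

Build the tree from the bottom:
be(21) + ka(37) → 58
et(39) + al(49) → 88
ze(52) + 58 → 110
88 + 110 → 198
et sits 2 levels below the root, so its codeword is 2 bits.

2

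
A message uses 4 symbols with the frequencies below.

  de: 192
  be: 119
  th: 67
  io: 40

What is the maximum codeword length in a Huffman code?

Merge the two lowest-weight nodes at each step:
combine io(40), th(67) → 107
combine 107, be(119) → 226
combine de(192), 226 → 418
The first pair merged (io, th) ends up deepest, at depth 3.

3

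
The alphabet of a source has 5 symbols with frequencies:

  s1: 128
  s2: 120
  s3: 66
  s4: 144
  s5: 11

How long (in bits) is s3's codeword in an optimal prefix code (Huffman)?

3

Huffman merges, smallest pair first:
combine s5(11), s3(66) → 77
combine 77, s2(120) → 197
combine s1(128), s4(144) → 272
combine 197, 272 → 469
The subtree containing s3 is merged 3 times, so code length = 3.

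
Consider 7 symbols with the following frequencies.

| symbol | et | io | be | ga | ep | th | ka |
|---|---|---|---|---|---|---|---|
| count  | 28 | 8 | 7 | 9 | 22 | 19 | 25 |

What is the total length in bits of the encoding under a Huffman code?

316

Greedily combine the two least-frequent nodes:
combine be(7), io(8) → 15
combine ga(9), 15 → 24
combine th(19), ep(22) → 41
combine 24, ka(25) → 49
combine et(28), 41 → 69
combine 49, 69 → 118
Total encoded bits = sum of merged weights = 15 + 24 + 41 + 49 + 69 + 118 = 316.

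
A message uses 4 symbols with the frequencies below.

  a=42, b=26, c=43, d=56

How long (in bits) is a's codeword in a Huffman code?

2

Huffman merges, smallest pair first:
merge b(26) and a(42): 68
merge c(43) and d(56): 99
merge 68 and 99: 167
a's leaf is at depth 2, giving a 2-bit codeword.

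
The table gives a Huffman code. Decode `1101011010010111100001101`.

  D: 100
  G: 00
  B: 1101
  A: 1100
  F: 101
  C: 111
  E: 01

BEFGFCGGB

Read left to right; each codeword is recognised as soon as it completes (prefix code):
  1101→B | 01→E | 101→F | 00→G | 101→F | 111→C | 00→G | 00→G | 1101→B
Decoded message: BEFGFCGGB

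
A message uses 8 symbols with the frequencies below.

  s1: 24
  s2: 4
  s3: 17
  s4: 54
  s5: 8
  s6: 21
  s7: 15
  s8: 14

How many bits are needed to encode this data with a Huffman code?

Merge the two smallest weights repeatedly:
combine s2(4), s5(8) → 12
combine 12, s8(14) → 26
combine s7(15), s3(17) → 32
combine s6(21), s1(24) → 45
combine 26, 32 → 58
combine 45, s4(54) → 99
combine 58, 99 → 157
The encoded length is the sum of every internal node's weight: 12 + 26 + 32 + 45 + 58 + 99 + 157 = 429 bits.

429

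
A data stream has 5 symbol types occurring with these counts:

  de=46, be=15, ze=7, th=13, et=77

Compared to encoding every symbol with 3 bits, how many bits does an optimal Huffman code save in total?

180

Fixed-length: 3 bits × 158 symbols = 474 bits.
Huffman merges:
ze(7) + th(13) → 20
be(15) + 20 → 35
35 + de(46) → 81
et(77) + 81 → 158
Huffman total = 20 + 35 + 81 + 158 = 294 bits.
Saving = 474 − 294 = 180 bits.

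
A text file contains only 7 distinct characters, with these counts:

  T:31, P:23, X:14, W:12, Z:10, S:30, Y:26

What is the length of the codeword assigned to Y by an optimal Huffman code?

3

Build the tree from the bottom:
Z(10) + W(12) → 22
X(14) + 22 → 36
P(23) + Y(26) → 49
S(30) + T(31) → 61
36 + 49 → 85
61 + 85 → 146
Y sits 3 levels below the root, so its codeword is 3 bits.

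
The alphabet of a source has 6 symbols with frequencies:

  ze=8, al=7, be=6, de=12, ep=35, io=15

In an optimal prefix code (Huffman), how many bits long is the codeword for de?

3

Build the tree from the bottom:
merge be(6) and al(7): 13
merge ze(8) and de(12): 20
merge 13 and io(15): 28
merge 20 and 28: 48
merge ep(35) and 48: 83
The subtree containing de is merged 3 times, so code length = 3.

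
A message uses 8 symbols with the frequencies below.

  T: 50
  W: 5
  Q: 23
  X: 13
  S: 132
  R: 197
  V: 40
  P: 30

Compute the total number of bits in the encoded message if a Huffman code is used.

1164

Greedily combine the two least-frequent nodes:
combine W(5), X(13) → 18
combine 18, Q(23) → 41
combine P(30), V(40) → 70
combine 41, T(50) → 91
combine 70, 91 → 161
combine S(132), 161 → 293
combine R(197), 293 → 490
The encoded length is the sum of every internal node's weight: 18 + 41 + 70 + 91 + 161 + 293 + 490 = 1164 bits.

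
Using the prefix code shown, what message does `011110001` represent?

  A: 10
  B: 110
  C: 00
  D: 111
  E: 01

Read left to right; each codeword is recognised as soon as it completes (prefix code):
  01→E | 111→D | 00→C | 01→E
Decoded message: EDCE

EDCE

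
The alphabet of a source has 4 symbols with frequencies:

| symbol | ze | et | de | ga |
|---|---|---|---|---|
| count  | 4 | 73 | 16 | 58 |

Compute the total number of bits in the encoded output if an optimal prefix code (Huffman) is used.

Build the Huffman tree bottom-up:
merge ze(4) and de(16): 20
merge 20 and ga(58): 78
merge et(73) and 78: 151
The encoded length is the sum of every internal node's weight: 20 + 78 + 151 = 249 bits.

249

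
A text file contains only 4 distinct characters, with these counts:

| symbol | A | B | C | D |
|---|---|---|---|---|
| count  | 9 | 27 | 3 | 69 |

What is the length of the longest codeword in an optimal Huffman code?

Merge the two lowest-weight nodes at each step:
merge C(3) and A(9): 12
merge 12 and B(27): 39
merge 39 and D(69): 108
The first pair merged (C, A) ends up deepest, at depth 3.

3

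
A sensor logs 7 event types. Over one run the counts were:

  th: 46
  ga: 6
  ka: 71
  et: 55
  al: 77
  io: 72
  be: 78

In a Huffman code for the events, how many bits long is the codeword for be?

2

Build the tree from the bottom:
combine ga(6), th(46) → 52
combine 52, et(55) → 107
combine ka(71), io(72) → 143
combine al(77), be(78) → 155
combine 107, 143 → 250
combine 155, 250 → 405
be sits 2 levels below the root, so its codeword is 2 bits.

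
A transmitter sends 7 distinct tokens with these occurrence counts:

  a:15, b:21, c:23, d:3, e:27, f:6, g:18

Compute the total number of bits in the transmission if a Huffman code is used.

Merge the two smallest weights repeatedly:
combine d(3), f(6) → 9
combine 9, a(15) → 24
combine g(18), b(21) → 39
combine c(23), 24 → 47
combine e(27), 39 → 66
combine 47, 66 → 113
The encoded length is the sum of every internal node's weight: 9 + 24 + 39 + 47 + 66 + 113 = 298 bits.

298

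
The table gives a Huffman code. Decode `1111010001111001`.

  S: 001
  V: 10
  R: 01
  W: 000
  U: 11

Read left to right; each codeword is recognised as soon as it completes (prefix code):
  11→U | 11→U | 01→R | 000→W | 11→U | 11→U | 001→S
Decoded message: UURWUUS

UURWUUS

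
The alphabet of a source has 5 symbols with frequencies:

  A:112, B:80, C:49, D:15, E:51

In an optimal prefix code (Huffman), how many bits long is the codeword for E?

2

Build the tree from the bottom:
D(15) + C(49) → 64
E(51) + 64 → 115
B(80) + A(112) → 192
115 + 192 → 307
E's leaf is at depth 2, giving a 2-bit codeword.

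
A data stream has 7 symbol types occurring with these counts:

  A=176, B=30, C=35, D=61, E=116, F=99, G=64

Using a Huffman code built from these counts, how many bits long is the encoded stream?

Build the Huffman tree bottom-up:
B(30) + C(35) → 65
D(61) + G(64) → 125
65 + F(99) → 164
E(116) + 125 → 241
164 + A(176) → 340
241 + 340 → 581
Each symbol's bit-cost is frequency × depth; summing gives 1516 bits (equivalently 65 + 125 + 164 + 241 + 340 + 581).

1516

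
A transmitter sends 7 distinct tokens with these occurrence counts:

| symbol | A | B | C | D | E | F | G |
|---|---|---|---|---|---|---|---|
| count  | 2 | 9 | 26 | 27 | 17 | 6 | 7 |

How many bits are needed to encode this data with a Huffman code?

235

Build the Huffman tree bottom-up:
merge A(2) and F(6): 8
merge G(7) and 8: 15
merge B(9) and 15: 24
merge E(17) and 24: 41
merge C(26) and D(27): 53
merge 41 and 53: 94
The encoded length is the sum of every internal node's weight: 8 + 15 + 24 + 41 + 53 + 94 = 235 bits.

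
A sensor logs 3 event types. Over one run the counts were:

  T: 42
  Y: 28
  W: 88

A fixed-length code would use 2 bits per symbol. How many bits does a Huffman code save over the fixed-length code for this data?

Fixed-length: 2 bits × 158 symbols = 316 bits.
Huffman merges:
combine Y(28), T(42) → 70
combine 70, W(88) → 158
Huffman total = 70 + 158 = 228 bits.
Saving = 316 − 228 = 88 bits.

88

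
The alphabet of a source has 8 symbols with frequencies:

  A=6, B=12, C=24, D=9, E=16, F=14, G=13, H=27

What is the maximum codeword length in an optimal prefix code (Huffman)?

Merge the two lowest-weight nodes at each step:
A(6) + D(9) → 15
B(12) + G(13) → 25
F(14) + 15 → 29
E(16) + C(24) → 40
25 + H(27) → 52
29 + 40 → 69
52 + 69 → 121
The rarest symbols sit at the bottom; the longest codeword is 4 bits.

4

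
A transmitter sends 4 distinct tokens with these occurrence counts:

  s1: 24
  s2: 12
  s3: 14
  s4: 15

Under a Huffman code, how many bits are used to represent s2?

Huffman merges, smallest pair first:
s2(12) + s3(14) → 26
s4(15) + s1(24) → 39
26 + 39 → 65
s2 sits 2 levels below the root, so its codeword is 2 bits.

2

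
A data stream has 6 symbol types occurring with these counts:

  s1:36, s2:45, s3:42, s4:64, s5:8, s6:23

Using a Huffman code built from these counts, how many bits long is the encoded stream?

534

Greedily combine the two least-frequent nodes:
merge s5(8) and s6(23): 31
merge 31 and s1(36): 67
merge s3(42) and s2(45): 87
merge s4(64) and 67: 131
merge 87 and 131: 218
Total encoded bits = sum of merged weights = 31 + 67 + 87 + 131 + 218 = 534.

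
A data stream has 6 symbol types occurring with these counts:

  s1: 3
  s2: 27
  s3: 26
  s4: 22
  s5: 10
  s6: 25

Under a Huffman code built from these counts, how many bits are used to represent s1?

Repeatedly merge the two smallest:
merge s1(3) and s5(10): 13
merge 13 and s4(22): 35
merge s6(25) and s3(26): 51
merge s2(27) and 35: 62
merge 51 and 62: 113
s1 sits 4 levels below the root, so its codeword is 4 bits.

4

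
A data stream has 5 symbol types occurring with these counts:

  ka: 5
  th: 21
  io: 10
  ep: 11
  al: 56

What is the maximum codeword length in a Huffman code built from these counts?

Merge the two lowest-weight nodes at each step:
merge ka(5) and io(10): 15
merge ep(11) and 15: 26
merge th(21) and 26: 47
merge 47 and al(56): 103
The first pair merged (ka, io) ends up deepest, at depth 4.

4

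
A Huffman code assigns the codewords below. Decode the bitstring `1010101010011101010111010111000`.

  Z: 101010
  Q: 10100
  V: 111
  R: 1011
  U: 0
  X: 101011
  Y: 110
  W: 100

ZQVUXXWU

Read left to right; each codeword is recognised as soon as it completes (prefix code):
  101010→Z | 10100→Q | 111→V | 0→U | 101011→X | 101011→X | 100→W | 0→U
Decoded message: ZQVUXXWU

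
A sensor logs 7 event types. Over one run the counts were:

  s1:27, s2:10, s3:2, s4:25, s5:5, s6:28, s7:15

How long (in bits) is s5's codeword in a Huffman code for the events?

Huffman merges, smallest pair first:
s3(2) + s5(5) → 7
7 + s2(10) → 17
s7(15) + 17 → 32
s4(25) + s1(27) → 52
s6(28) + 32 → 60
52 + 60 → 112
s5 sits 5 levels below the root, so its codeword is 5 bits.

5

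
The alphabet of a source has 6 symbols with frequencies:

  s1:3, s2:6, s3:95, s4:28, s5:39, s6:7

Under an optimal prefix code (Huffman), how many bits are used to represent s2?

Repeatedly merge the two smallest:
s1(3) + s2(6) → 9
s6(7) + 9 → 16
16 + s4(28) → 44
s5(39) + 44 → 83
83 + s3(95) → 178
The subtree containing s2 is merged 5 times, so code length = 5.

5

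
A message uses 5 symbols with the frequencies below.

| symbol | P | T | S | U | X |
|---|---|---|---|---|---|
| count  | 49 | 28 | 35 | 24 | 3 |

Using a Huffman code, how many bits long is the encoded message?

305

Greedily combine the two least-frequent nodes:
merge X(3) and U(24): 27
merge 27 and T(28): 55
merge S(35) and P(49): 84
merge 55 and 84: 139
Total encoded bits = sum of merged weights = 27 + 55 + 84 + 139 = 305.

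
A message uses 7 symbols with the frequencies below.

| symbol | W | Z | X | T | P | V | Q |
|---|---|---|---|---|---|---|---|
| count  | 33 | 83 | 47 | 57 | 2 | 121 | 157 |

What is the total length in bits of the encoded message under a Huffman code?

1256

Merge the two smallest weights repeatedly:
combine P(2), W(33) → 35
combine 35, X(47) → 82
combine T(57), 82 → 139
combine Z(83), V(121) → 204
combine 139, Q(157) → 296
combine 204, 296 → 500
Total encoded bits = sum of merged weights = 35 + 82 + 139 + 204 + 296 + 500 = 1256.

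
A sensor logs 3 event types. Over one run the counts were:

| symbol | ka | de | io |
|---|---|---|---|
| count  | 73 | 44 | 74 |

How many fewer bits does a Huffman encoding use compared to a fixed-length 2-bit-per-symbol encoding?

74

Fixed-length: 2 bits × 191 symbols = 382 bits.
Huffman merges:
combine de(44), ka(73) → 117
combine io(74), 117 → 191
Huffman total = 117 + 191 = 308 bits.
Saving = 382 − 308 = 74 bits.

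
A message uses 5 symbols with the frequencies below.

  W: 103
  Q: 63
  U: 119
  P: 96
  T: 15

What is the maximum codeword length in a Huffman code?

3

Merge the two lowest-weight nodes at each step:
merge T(15) and Q(63): 78
merge 78 and P(96): 174
merge W(103) and U(119): 222
merge 174 and 222: 396
Maximum depth reached is 3.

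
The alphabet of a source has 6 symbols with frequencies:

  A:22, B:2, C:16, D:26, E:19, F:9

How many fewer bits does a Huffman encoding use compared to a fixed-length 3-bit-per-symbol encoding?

Fixed-length: 3 bits × 94 symbols = 282 bits.
Huffman merges:
merge B(2) and F(9): 11
merge 11 and C(16): 27
merge E(19) and A(22): 41
merge D(26) and 27: 53
merge 41 and 53: 94
Huffman total = 11 + 27 + 41 + 53 + 94 = 226 bits.
Saving = 282 − 226 = 56 bits.

56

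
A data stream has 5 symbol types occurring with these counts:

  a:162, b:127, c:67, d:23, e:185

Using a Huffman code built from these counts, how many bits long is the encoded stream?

1218

Merge the two smallest weights repeatedly:
d(23) + c(67) → 90
90 + b(127) → 217
a(162) + e(185) → 347
217 + 347 → 564
Each symbol's bit-cost is frequency × depth; summing gives 1218 bits (equivalently 90 + 217 + 347 + 564).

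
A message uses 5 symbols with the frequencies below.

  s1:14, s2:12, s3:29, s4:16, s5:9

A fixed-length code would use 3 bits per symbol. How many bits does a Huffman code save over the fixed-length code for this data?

59

Fixed-length: 3 bits × 80 symbols = 240 bits.
Huffman merges:
s5(9) + s2(12) → 21
s1(14) + s4(16) → 30
21 + s3(29) → 50
30 + 50 → 80
Huffman total = 21 + 30 + 50 + 80 = 181 bits.
Saving = 240 − 181 = 59 bits.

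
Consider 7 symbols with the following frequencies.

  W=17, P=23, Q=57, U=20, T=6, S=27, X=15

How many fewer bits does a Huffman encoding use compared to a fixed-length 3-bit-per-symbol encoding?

63

Fixed-length: 3 bits × 165 symbols = 495 bits.
Huffman merges:
T(6) + X(15) → 21
W(17) + U(20) → 37
21 + P(23) → 44
S(27) + 37 → 64
44 + Q(57) → 101
64 + 101 → 165
Huffman total = 21 + 37 + 44 + 64 + 101 + 165 = 432 bits.
Saving = 495 − 432 = 63 bits.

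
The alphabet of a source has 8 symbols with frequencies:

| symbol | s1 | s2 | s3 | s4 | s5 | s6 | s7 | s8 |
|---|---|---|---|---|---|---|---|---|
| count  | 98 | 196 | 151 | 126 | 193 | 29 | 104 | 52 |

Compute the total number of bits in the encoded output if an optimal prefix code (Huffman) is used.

2718

Greedily combine the two least-frequent nodes:
s6(29) + s8(52) → 81
81 + s1(98) → 179
s7(104) + s4(126) → 230
s3(151) + 179 → 330
s5(193) + s2(196) → 389
230 + 330 → 560
389 + 560 → 949
Total encoded bits = sum of merged weights = 81 + 179 + 230 + 330 + 389 + 560 + 949 = 2718.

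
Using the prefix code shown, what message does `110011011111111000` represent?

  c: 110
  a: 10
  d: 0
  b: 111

cdcbbcdd

Read left to right; each codeword is recognised as soon as it completes (prefix code):
  110→c | 0→d | 110→c | 111→b | 111→b | 110→c | 0→d | 0→d
Decoded message: cdcbbcdd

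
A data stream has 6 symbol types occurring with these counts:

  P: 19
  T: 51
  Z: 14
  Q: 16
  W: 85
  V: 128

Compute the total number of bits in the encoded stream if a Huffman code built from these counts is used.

Merge the two smallest weights repeatedly:
Z(14) + Q(16) → 30
P(19) + 30 → 49
49 + T(51) → 100
W(85) + 100 → 185
V(128) + 185 → 313
The encoded length is the sum of every internal node's weight: 30 + 49 + 100 + 185 + 313 = 677 bits.

677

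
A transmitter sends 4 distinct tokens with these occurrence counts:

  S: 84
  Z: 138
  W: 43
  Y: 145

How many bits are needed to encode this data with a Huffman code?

802

Greedily combine the two least-frequent nodes:
W(43) + S(84) → 127
127 + Z(138) → 265
Y(145) + 265 → 410
Each symbol's bit-cost is frequency × depth; summing gives 802 bits (equivalently 127 + 265 + 410).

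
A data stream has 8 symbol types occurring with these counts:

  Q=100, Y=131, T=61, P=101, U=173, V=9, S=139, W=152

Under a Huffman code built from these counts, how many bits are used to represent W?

3

Huffman merges, smallest pair first:
combine V(9), T(61) → 70
combine 70, Q(100) → 170
combine P(101), Y(131) → 232
combine S(139), W(152) → 291
combine 170, U(173) → 343
combine 232, 291 → 523
combine 343, 523 → 866
The subtree containing W is merged 3 times, so code length = 3.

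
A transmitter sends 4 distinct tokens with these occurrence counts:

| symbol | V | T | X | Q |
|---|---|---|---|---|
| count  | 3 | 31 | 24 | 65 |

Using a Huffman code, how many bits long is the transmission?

Greedily combine the two least-frequent nodes:
V(3) + X(24) → 27
27 + T(31) → 58
58 + Q(65) → 123
Total encoded bits = sum of merged weights = 27 + 58 + 123 = 208.

208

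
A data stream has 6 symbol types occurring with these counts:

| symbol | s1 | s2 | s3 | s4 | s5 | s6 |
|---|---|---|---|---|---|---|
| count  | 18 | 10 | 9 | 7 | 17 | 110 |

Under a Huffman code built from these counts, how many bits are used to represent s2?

Repeatedly merge the two smallest:
s4(7) + s3(9) → 16
s2(10) + 16 → 26
s5(17) + s1(18) → 35
26 + 35 → 61
61 + s6(110) → 171
The subtree containing s2 is merged 3 times, so code length = 3.

3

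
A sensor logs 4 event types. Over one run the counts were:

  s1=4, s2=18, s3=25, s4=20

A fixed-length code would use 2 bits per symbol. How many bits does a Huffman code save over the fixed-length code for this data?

3

Fixed-length: 2 bits × 67 symbols = 134 bits.
Huffman merges:
s1(4) + s2(18) → 22
s4(20) + 22 → 42
s3(25) + 42 → 67
Huffman total = 22 + 42 + 67 = 131 bits.
Saving = 134 − 131 = 3 bits.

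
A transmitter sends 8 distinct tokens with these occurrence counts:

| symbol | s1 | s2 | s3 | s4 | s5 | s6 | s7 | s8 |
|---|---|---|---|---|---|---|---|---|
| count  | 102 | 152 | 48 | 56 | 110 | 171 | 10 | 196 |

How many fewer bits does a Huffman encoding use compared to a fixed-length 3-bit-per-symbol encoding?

Fixed-length: 3 bits × 845 symbols = 2535 bits.
Huffman merges:
s7(10) + s3(48) → 58
s4(56) + 58 → 114
s1(102) + s5(110) → 212
114 + s2(152) → 266
s6(171) + s8(196) → 367
212 + 266 → 478
367 + 478 → 845
Huffman total = 58 + 114 + 212 + 266 + 367 + 478 + 845 = 2340 bits.
Saving = 2535 − 2340 = 195 bits.

195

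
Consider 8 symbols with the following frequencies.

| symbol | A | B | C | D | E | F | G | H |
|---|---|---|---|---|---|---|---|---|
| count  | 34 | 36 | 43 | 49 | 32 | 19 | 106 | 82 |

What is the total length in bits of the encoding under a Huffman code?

1136

Greedily combine the two least-frequent nodes:
F(19) + E(32) → 51
A(34) + B(36) → 70
C(43) + D(49) → 92
51 + 70 → 121
H(82) + 92 → 174
G(106) + 121 → 227
174 + 227 → 401
The encoded length is the sum of every internal node's weight: 51 + 70 + 92 + 121 + 174 + 227 + 401 = 1136 bits.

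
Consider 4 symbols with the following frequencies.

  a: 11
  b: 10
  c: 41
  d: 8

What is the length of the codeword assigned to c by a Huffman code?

1

Build the tree from the bottom:
combine d(8), b(10) → 18
combine a(11), 18 → 29
combine 29, c(41) → 70
c is merged only at the final step, so code length = 1.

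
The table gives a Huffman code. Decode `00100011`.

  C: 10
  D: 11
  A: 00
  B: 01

Read left to right; each codeword is recognised as soon as it completes (prefix code):
  00→A | 10→C | 00→A | 11→D
Decoded message: ACAD

ACAD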